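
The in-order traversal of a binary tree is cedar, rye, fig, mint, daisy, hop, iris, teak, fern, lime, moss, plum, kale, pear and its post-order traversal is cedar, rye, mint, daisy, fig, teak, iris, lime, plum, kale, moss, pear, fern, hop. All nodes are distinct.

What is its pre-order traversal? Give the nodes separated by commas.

The last element of post-order is the root; it splits in-order into left and right subtrees.
Root hop: left subtree has 5 nodes {cedar, rye, fig, mint, daisy}, right has 8 {iris, teak, fern, lime, moss, plum, kale, pear}.
  Root fig: left subtree has 2 nodes {cedar, rye}, right has 2 {mint, daisy}.
    Root rye: left subtree has 1 node {cedar}, right has 0 { }.
    Root daisy: left subtree has 1 node {mint}, right has 0 { }.
  Root fern: left subtree has 2 nodes {iris, teak}, right has 5 {lime, moss, plum, kale, pear}.
    Root iris: left subtree has 0 nodes { }, right has 1 {teak}.
    Root pear: left subtree has 4 nodes {lime, moss, plum, kale}, right has 0 { }.
      Root moss: left subtree has 1 node {lime}, right has 2 {plum, kale}.
        Root kale: left subtree has 1 node {plum}, right has 0 { }.

hop, fig, rye, cedar, daisy, mint, fern, iris, teak, pear, moss, lime, kale, plum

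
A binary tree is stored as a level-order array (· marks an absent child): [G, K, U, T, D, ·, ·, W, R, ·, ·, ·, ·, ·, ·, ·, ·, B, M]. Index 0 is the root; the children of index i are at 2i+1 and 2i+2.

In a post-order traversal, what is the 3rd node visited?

Post-order visits the left subtree, then the right subtree, then the node.
At G: go left to K.
  At K: go left to T.
    At T: go left to W.
      W is a leaf — visit W.
    At T: go right to R.
      At R: go left to B.
        B is a leaf — visit B.
      At R: go right to M.
        M is a leaf — visit M.
      Visit R.
    Visit T.
  At K: go right to D.
    D is a leaf — visit D.
  Visit K.
At G: go right to U.
  U is a leaf — visit U.
Visit G.
Full post-order sequence: W, B, M, R, T, D, K, U, G.

M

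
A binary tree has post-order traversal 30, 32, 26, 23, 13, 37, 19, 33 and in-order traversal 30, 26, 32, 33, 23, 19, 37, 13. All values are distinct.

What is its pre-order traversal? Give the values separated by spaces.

The last element of post-order is the root; it splits in-order into left and right subtrees.
Root 33: left subtree has 3 nodes {30, 26, 32}, right has 4 {23, 19, 37, 13}.
  Root 26: left subtree has 1 node {30}, right has 1 {32}.
  Root 19: left subtree has 1 node {23}, right has 2 {37, 13}.
    Root 37: left subtree has 0 nodes { }, right has 1 {13}.

33 26 30 32 19 23 37 13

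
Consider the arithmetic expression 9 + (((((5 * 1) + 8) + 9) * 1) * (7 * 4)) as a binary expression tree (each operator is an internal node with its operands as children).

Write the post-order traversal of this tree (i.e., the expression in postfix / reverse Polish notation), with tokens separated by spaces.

9 5 1 * 8 + 9 + 1 * 7 4 * * +

Post-order on an expression tree gives postfix notation: for each operator, emit left operand, right operand, then the operator.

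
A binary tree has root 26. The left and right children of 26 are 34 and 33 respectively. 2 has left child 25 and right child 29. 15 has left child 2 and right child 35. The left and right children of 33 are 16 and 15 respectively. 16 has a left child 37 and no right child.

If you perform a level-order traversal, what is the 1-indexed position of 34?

Level-order visits nodes level by level from the root, left to right within each level.
Level 0: 26
Level 1: 34, 33
Level 2: 16, 15
Level 3: 37, 2, 35
Level 4: 25, 29
Full level-order sequence: 26, 34, 33, 16, 15, 37, 2, 35, 25, 29.

2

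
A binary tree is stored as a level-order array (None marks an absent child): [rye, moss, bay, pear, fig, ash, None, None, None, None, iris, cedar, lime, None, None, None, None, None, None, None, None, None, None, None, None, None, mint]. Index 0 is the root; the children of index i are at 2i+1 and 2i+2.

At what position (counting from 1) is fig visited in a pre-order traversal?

4

Pre-order visits the node, then its left subtree, then its right subtree.
Visit rye.
At rye: go left to moss.
  Visit moss.
  At moss: go left to pear.
    pear is a leaf — visit pear.
  At moss: go right to fig.
    Visit fig.
    At fig: no left child.
    At fig: go right to iris.
      iris is a leaf — visit iris.
At rye: go right to bay.
  Visit bay.
  At bay: go left to ash.
    Visit ash.
    At ash: go left to cedar.
      cedar is a leaf — visit cedar.
    At ash: go right to lime.
      Visit lime.
      At lime: no left child.
      At lime: go right to mint.
        mint is a leaf — visit mint.
  At bay: no right child.
Full pre-order sequence: rye, moss, pear, fig, iris, bay, ash, cedar, lime, mint.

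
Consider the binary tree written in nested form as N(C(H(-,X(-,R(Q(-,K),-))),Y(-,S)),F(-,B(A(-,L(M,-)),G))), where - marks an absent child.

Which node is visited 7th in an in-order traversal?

In-order visits the left subtree, then the node, then the right subtree.
At N: go left to C.
  At C: go left to H.
    At H: no left child.
    Visit H.
    At H: go right to X.
      At X: no left child.
      Visit X.
      At X: go right to R.
        At R: go left to Q.
          At Q: no left child.
          Visit Q.
          At Q: go right to K.
            K is a leaf — visit K.
        Visit R.
        At R: no right child.
  Visit C.
  At C: go right to Y.
    At Y: no left child.
    Visit Y.
    At Y: go right to S.
      S is a leaf — visit S.
Visit N.
At N: go right to F.
  At F: no left child.
  Visit F.
  At F: go right to B.
    At B: go left to A.
      At A: no left child.
      Visit A.
      At A: go right to L.
        At L: go left to M.
          M is a leaf — visit M.
        Visit L.
        At L: no right child.
    Visit B.
    At B: go right to G.
      G is a leaf — visit G.
Full in-order sequence: H, X, Q, K, R, C, Y, S, N, F, A, M, L, B, G.

Y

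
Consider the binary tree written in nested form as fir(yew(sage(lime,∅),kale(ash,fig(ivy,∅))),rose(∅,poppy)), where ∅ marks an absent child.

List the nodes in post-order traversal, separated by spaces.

lime sage ash ivy fig kale yew poppy rose fir

Post-order visits the left subtree, then the right subtree, then the node.
At fir: go left to yew.
  At yew: go left to sage.
    At sage: go left to lime.
      lime is a leaf — visit lime.
    At sage: no right child.
    Visit sage.
  At yew: go right to kale.
    At kale: go left to ash.
      ash is a leaf — visit ash.
    At kale: go right to fig.
      At fig: go left to ivy.
        ivy is a leaf — visit ivy.
      At fig: no right child.
      Visit fig.
    Visit kale.
  Visit yew.
At fir: go right to rose.
  At rose: no left child.
  At rose: go right to poppy.
    poppy is a leaf — visit poppy.
  Visit rose.
Visit fir.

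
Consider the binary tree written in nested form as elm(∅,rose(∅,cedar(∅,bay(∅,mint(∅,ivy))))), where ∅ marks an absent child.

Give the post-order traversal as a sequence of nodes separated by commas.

Post-order visits the left subtree, then the right subtree, then the node.
At elm: no left child.
At elm: go right to rose.
  At rose: no left child.
  At rose: go right to cedar.
    At cedar: no left child.
    At cedar: go right to bay.
      At bay: no left child.
      At bay: go right to mint.
        At mint: no left child.
        At mint: go right to ivy.
          ivy is a leaf — visit ivy.
        Visit mint.
      Visit bay.
    Visit cedar.
  Visit rose.
Visit elm.

ivy, mint, bay, cedar, rose, elm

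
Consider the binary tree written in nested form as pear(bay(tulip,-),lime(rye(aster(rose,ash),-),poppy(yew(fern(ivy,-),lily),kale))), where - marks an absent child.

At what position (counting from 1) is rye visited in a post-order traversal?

Post-order visits the left subtree, then the right subtree, then the node.
At pear: go left to bay.
  At bay: go left to tulip.
    tulip is a leaf — visit tulip.
  At bay: no right child.
  Visit bay.
At pear: go right to lime.
  At lime: go left to rye.
    At rye: go left to aster.
      At aster: go left to rose.
        rose is a leaf — visit rose.
      At aster: go right to ash.
        ash is a leaf — visit ash.
      Visit aster.
    At rye: no right child.
    Visit rye.
  At lime: go right to poppy.
    At poppy: go left to yew.
      At yew: go left to fern.
        At fern: go left to ivy.
          ivy is a leaf — visit ivy.
        At fern: no right child.
        Visit fern.
      At yew: go right to lily.
        lily is a leaf — visit lily.
      Visit yew.
    At poppy: go right to kale.
      kale is a leaf — visit kale.
    Visit poppy.
  Visit lime.
Visit pear.
Full post-order sequence: tulip, bay, rose, ash, aster, rye, ivy, fern, lily, yew, kale, poppy, lime, pear.

6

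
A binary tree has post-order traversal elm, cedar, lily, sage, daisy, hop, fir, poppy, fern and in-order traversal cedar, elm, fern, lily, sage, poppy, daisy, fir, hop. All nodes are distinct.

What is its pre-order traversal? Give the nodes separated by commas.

fern, cedar, elm, poppy, sage, lily, fir, daisy, hop

The last element of post-order is the root; it splits in-order into left and right subtrees.
Root fern: left subtree has 2 nodes {cedar, elm}, right has 6 {lily, sage, poppy, daisy, fir, hop}.
  Root cedar: left subtree has 0 nodes { }, right has 1 {elm}.
  Root poppy: left subtree has 2 nodes {lily, sage}, right has 3 {daisy, fir, hop}.
    Root sage: left subtree has 1 node {lily}, right has 0 { }.
    Root fir: left subtree has 1 node {daisy}, right has 1 {hop}.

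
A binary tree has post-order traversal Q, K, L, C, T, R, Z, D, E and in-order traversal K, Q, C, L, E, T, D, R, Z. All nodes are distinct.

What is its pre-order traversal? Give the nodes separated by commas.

The last element of post-order is the root; it splits in-order into left and right subtrees.
Root E: left subtree has 4 nodes {K, Q, C, L}, right has 4 {T, D, R, Z}.
  Root C: left subtree has 2 nodes {K, Q}, right has 1 {L}.
    Root K: left subtree has 0 nodes { }, right has 1 {Q}.
  Root D: left subtree has 1 node {T}, right has 2 {R, Z}.
    Root Z: left subtree has 1 node {R}, right has 0 { }.

E, C, K, Q, L, D, T, Z, R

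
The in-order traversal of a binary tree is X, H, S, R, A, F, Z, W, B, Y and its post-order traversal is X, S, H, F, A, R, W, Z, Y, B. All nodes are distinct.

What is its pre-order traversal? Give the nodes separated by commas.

The last element of post-order is the root; it splits in-order into left and right subtrees.
Root B: left subtree has 8 nodes {X, H, S, R, A, F, Z, W}, right has 1 {Y}.
  Root Z: left subtree has 6 nodes {X, H, S, R, A, F}, right has 1 {W}.
    Root R: left subtree has 3 nodes {X, H, S}, right has 2 {A, F}.
      Root H: left subtree has 1 node {X}, right has 1 {S}.
      Root A: left subtree has 0 nodes { }, right has 1 {F}.

B, Z, R, H, X, S, A, F, W, Y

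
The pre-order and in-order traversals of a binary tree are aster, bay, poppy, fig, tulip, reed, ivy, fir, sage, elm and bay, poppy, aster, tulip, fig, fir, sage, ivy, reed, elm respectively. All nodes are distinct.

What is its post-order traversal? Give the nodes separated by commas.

poppy, bay, tulip, sage, fir, ivy, elm, reed, fig, aster

The first element of pre-order is the root; it splits in-order into left and right subtrees.
Root aster: left subtree has 2 nodes {bay, poppy}, right has 7 {tulip, fig, fir, sage, ivy, reed, elm}.
  Root bay: left subtree has 0 nodes { }, right has 1 {poppy}.
  Root fig: left subtree has 1 node {tulip}, right has 5 {fir, sage, ivy, reed, elm}.
    Root reed: left subtree has 3 nodes {fir, sage, ivy}, right has 1 {elm}.
      Root ivy: left subtree has 2 nodes {fir, sage}, right has 0 { }.
        Root fir: left subtree has 0 nodes { }, right has 1 {sage}.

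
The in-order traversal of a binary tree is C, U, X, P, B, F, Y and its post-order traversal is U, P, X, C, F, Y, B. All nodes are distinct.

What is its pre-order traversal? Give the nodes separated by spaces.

The last element of post-order is the root; it splits in-order into left and right subtrees.
Root B: left subtree has 4 nodes {C, U, X, P}, right has 2 {F, Y}.
  Root C: left subtree has 0 nodes { }, right has 3 {U, X, P}.
    Root X: left subtree has 1 node {U}, right has 1 {P}.
  Root Y: left subtree has 1 node {F}, right has 0 { }.

B C X U P Y F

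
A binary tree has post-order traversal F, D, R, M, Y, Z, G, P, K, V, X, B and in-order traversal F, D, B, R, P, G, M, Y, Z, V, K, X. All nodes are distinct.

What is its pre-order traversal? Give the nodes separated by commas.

B, D, F, X, V, P, R, G, Z, Y, M, K

The last element of post-order is the root; it splits in-order into left and right subtrees.
Root B: left subtree has 2 nodes {F, D}, right has 9 {R, P, G, M, Y, Z, V, K, X}.
  Root D: left subtree has 1 node {F}, right has 0 { }.
  Root X: left subtree has 8 nodes {R, P, G, M, Y, Z, V, K}, right has 0 { }.
    Root V: left subtree has 6 nodes {R, P, G, M, Y, Z}, right has 1 {K}.
      Root P: left subtree has 1 node {R}, right has 4 {G, M, Y, Z}.
        Root G: left subtree has 0 nodes { }, right has 3 {M, Y, Z}.
          Root Z: left subtree has 2 nodes {M, Y}, right has 0 { }.
            Root Y: left subtree has 1 node {M}, right has 0 { }.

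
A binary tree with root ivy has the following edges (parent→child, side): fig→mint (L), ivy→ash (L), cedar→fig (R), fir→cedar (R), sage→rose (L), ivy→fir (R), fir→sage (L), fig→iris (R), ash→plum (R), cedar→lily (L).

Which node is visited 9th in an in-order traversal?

mint

In-order visits the left subtree, then the node, then the right subtree.
At ivy: go left to ash.
  At ash: no left child.
  Visit ash.
  At ash: go right to plum.
    plum is a leaf — visit plum.
Visit ivy.
At ivy: go right to fir.
  At fir: go left to sage.
    At sage: go left to rose.
      rose is a leaf — visit rose.
    Visit sage.
    At sage: no right child.
  Visit fir.
  At fir: go right to cedar.
    At cedar: go left to lily.
      lily is a leaf — visit lily.
    Visit cedar.
    At cedar: go right to fig.
      At fig: go left to mint.
        mint is a leaf — visit mint.
      Visit fig.
      At fig: go right to iris.
        iris is a leaf — visit iris.
Full in-order sequence: ash, plum, ivy, rose, sage, fir, lily, cedar, mint, fig, iris.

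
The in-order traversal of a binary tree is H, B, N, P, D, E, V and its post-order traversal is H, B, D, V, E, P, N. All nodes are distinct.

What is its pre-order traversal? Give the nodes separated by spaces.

N B H P E D V

The last element of post-order is the root; it splits in-order into left and right subtrees.
Root N: left subtree has 2 nodes {H, B}, right has 4 {P, D, E, V}.
  Root B: left subtree has 1 node {H}, right has 0 { }.
  Root P: left subtree has 0 nodes { }, right has 3 {D, E, V}.
    Root E: left subtree has 1 node {D}, right has 1 {V}.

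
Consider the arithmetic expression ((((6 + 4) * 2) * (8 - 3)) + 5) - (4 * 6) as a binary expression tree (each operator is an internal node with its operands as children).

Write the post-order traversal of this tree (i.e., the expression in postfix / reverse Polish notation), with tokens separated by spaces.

Post-order on an expression tree gives postfix notation: for each operator, emit left operand, right operand, then the operator.

6 4 + 2 * 8 3 - * 5 + 4 6 * -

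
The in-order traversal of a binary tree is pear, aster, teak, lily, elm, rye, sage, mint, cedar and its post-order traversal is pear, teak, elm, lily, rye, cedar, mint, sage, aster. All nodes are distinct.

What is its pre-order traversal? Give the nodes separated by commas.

The last element of post-order is the root; it splits in-order into left and right subtrees.
Root aster: left subtree has 1 node {pear}, right has 7 {teak, lily, elm, rye, sage, mint, cedar}.
  Root sage: left subtree has 4 nodes {teak, lily, elm, rye}, right has 2 {mint, cedar}.
    Root rye: left subtree has 3 nodes {teak, lily, elm}, right has 0 { }.
      Root lily: left subtree has 1 node {teak}, right has 1 {elm}.
    Root mint: left subtree has 0 nodes { }, right has 1 {cedar}.

aster, pear, sage, rye, lily, teak, elm, mint, cedar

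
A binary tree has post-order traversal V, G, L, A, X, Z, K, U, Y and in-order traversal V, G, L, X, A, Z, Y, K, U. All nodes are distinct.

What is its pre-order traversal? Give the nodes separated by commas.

Y, Z, X, L, G, V, A, U, K

The last element of post-order is the root; it splits in-order into left and right subtrees.
Root Y: left subtree has 6 nodes {V, G, L, X, A, Z}, right has 2 {K, U}.
  Root Z: left subtree has 5 nodes {V, G, L, X, A}, right has 0 { }.
    Root X: left subtree has 3 nodes {V, G, L}, right has 1 {A}.
      Root L: left subtree has 2 nodes {V, G}, right has 0 { }.
        Root G: left subtree has 1 node {V}, right has 0 { }.
  Root U: left subtree has 1 node {K}, right has 0 { }.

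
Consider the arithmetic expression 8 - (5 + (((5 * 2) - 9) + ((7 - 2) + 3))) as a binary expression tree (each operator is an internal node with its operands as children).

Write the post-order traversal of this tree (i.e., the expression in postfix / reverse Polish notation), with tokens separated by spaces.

8 5 5 2 * 9 - 7 2 - 3 + + + -

Post-order on an expression tree gives postfix notation: for each operator, emit left operand, right operand, then the operator.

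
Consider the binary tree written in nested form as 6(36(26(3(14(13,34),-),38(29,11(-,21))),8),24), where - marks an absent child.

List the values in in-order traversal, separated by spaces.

13 14 34 3 26 29 38 11 21 36 8 6 24

In-order visits the left subtree, then the node, then the right subtree.
At 6: go left to 36.
  At 36: go left to 26.
    At 26: go left to 3.
      At 3: go left to 14.
        At 14: go left to 13.
          13 is a leaf — visit 13.
        Visit 14.
        At 14: go right to 34.
          34 is a leaf — visit 34.
      Visit 3.
      At 3: no right child.
    Visit 26.
    At 26: go right to 38.
      At 38: go left to 29.
        29 is a leaf — visit 29.
      Visit 38.
      At 38: go right to 11.
        At 11: no left child.
        Visit 11.
        At 11: go right to 21.
          21 is a leaf — visit 21.
  Visit 36.
  At 36: go right to 8.
    8 is a leaf — visit 8.
Visit 6.
At 6: go right to 24.
  24 is a leaf — visit 24.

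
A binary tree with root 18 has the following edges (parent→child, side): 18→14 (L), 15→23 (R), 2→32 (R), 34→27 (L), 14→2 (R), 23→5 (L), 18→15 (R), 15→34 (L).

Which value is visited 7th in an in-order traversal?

In-order visits the left subtree, then the node, then the right subtree.
At 18: go left to 14.
  At 14: no left child.
  Visit 14.
  At 14: go right to 2.
    At 2: no left child.
    Visit 2.
    At 2: go right to 32.
      32 is a leaf — visit 32.
Visit 18.
At 18: go right to 15.
  At 15: go left to 34.
    At 34: go left to 27.
      27 is a leaf — visit 27.
    Visit 34.
    At 34: no right child.
  Visit 15.
  At 15: go right to 23.
    At 23: go left to 5.
      5 is a leaf — visit 5.
    Visit 23.
    At 23: no right child.
Full in-order sequence: 14, 2, 32, 18, 27, 34, 15, 5, 23.

15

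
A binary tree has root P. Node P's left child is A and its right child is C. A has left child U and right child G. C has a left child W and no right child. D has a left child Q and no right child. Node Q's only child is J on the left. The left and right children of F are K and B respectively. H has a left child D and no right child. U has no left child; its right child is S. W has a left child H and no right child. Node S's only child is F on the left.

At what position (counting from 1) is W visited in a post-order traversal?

12

Post-order visits the left subtree, then the right subtree, then the node.
At P: go left to A.
  At A: go left to U.
    At U: no left child.
    At U: go right to S.
      At S: go left to F.
        At F: go left to K.
          K is a leaf — visit K.
        At F: go right to B.
          B is a leaf — visit B.
        Visit F.
      At S: no right child.
      Visit S.
    Visit U.
  At A: go right to G.
    G is a leaf — visit G.
  Visit A.
At P: go right to C.
  At C: go left to W.
    At W: go left to H.
      At H: go left to D.
        At D: go left to Q.
          At Q: go left to J.
            J is a leaf — visit J.
          At Q: no right child.
          Visit Q.
        At D: no right child.
        Visit D.
      At H: no right child.
      Visit H.
    At W: no right child.
    Visit W.
  At C: no right child.
  Visit C.
Visit P.
Full post-order sequence: K, B, F, S, U, G, A, J, Q, D, H, W, C, P.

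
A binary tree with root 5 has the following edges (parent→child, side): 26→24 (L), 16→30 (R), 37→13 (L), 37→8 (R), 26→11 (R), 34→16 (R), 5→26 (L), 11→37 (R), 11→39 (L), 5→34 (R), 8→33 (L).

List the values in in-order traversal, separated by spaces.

24 26 39 11 13 37 33 8 5 34 16 30

In-order visits the left subtree, then the node, then the right subtree.
At 5: go left to 26.
  At 26: go left to 24.
    24 is a leaf — visit 24.
  Visit 26.
  At 26: go right to 11.
    At 11: go left to 39.
      39 is a leaf — visit 39.
    Visit 11.
    At 11: go right to 37.
      At 37: go left to 13.
        13 is a leaf — visit 13.
      Visit 37.
      At 37: go right to 8.
        At 8: go left to 33.
          33 is a leaf — visit 33.
        Visit 8.
        At 8: no right child.
Visit 5.
At 5: go right to 34.
  At 34: no left child.
  Visit 34.
  At 34: go right to 16.
    At 16: no left child.
    Visit 16.
    At 16: go right to 30.
      30 is a leaf — visit 30.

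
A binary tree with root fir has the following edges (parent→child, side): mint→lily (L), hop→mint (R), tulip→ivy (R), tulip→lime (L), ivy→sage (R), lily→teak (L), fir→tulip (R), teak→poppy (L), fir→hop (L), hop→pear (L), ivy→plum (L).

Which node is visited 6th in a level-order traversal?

lime

Level-order visits nodes level by level from the root, left to right within each level.
Level 0: fir
Level 1: hop, tulip
Level 2: pear, mint, lime, ivy
Level 3: lily, plum, sage
Level 4: teak
Level 5: poppy
Full level-order sequence: fir, hop, tulip, pear, mint, lime, ivy, lily, plum, sage, teak, poppy.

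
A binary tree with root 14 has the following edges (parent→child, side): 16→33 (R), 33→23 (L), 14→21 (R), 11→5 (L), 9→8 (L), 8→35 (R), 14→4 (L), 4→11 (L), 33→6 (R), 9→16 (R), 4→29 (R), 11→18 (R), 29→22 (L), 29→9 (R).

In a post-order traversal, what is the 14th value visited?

Post-order visits the left subtree, then the right subtree, then the node.
At 14: go left to 4.
  At 4: go left to 11.
    At 11: go left to 5.
      5 is a leaf — visit 5.
    At 11: go right to 18.
      18 is a leaf — visit 18.
    Visit 11.
  At 4: go right to 29.
    At 29: go left to 22.
      22 is a leaf — visit 22.
    At 29: go right to 9.
      At 9: go left to 8.
        At 8: no left child.
        At 8: go right to 35.
          35 is a leaf — visit 35.
        Visit 8.
      At 9: go right to 16.
        At 16: no left child.
        At 16: go right to 33.
          At 33: go left to 23.
            23 is a leaf — visit 23.
          At 33: go right to 6.
            6 is a leaf — visit 6.
          Visit 33.
        Visit 16.
      Visit 9.
    Visit 29.
  Visit 4.
At 14: go right to 21.
  21 is a leaf — visit 21.
Visit 14.
Full post-order sequence: 5, 18, 11, 22, 35, 8, 23, 6, 33, 16, 9, 29, 4, 21, 14.

21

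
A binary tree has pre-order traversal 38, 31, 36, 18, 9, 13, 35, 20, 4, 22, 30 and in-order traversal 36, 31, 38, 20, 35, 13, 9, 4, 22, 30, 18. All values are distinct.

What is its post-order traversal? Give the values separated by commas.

36, 31, 20, 35, 13, 30, 22, 4, 9, 18, 38

The first element of pre-order is the root; it splits in-order into left and right subtrees.
Root 38: left subtree has 2 nodes {36, 31}, right has 8 {20, 35, 13, 9, 4, 22, 30, 18}.
  Root 31: left subtree has 1 node {36}, right has 0 { }.
  Root 18: left subtree has 7 nodes {20, 35, 13, 9, 4, 22, 30}, right has 0 { }.
    Root 9: left subtree has 3 nodes {20, 35, 13}, right has 3 {4, 22, 30}.
      Root 13: left subtree has 2 nodes {20, 35}, right has 0 { }.
        Root 35: left subtree has 1 node {20}, right has 0 { }.
      Root 4: left subtree has 0 nodes { }, right has 2 {22, 30}.
        Root 22: left subtree has 0 nodes { }, right has 1 {30}.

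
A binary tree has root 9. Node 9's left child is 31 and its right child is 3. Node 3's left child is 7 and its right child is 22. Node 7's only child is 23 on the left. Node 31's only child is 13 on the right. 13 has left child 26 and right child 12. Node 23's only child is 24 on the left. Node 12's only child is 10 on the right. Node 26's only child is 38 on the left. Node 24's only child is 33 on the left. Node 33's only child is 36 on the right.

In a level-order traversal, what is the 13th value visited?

Level-order visits nodes level by level from the root, left to right within each level.
Level 0: 9
Level 1: 31, 3
Level 2: 13, 7, 22
Level 3: 26, 12, 23
Level 4: 38, 10, 24
Level 5: 33
Level 6: 36
Full level-order sequence: 9, 31, 3, 13, 7, 22, 26, 12, 23, 38, 10, 24, 33, 36.

33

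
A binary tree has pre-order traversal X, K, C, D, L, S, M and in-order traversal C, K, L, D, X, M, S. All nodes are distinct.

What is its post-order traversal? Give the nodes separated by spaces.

C L D K M S X

The first element of pre-order is the root; it splits in-order into left and right subtrees.
Root X: left subtree has 4 nodes {C, K, L, D}, right has 2 {M, S}.
  Root K: left subtree has 1 node {C}, right has 2 {L, D}.
    Root D: left subtree has 1 node {L}, right has 0 { }.
  Root S: left subtree has 1 node {M}, right has 0 { }.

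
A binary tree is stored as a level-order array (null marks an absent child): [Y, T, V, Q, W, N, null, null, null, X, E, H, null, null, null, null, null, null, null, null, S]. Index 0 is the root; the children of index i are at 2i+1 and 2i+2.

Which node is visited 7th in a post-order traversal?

H

Post-order visits the left subtree, then the right subtree, then the node.
At Y: go left to T.
  At T: go left to Q.
    Q is a leaf — visit Q.
  At T: go right to W.
    At W: go left to X.
      At X: no left child.
      At X: go right to S.
        S is a leaf — visit S.
      Visit X.
    At W: go right to E.
      E is a leaf — visit E.
    Visit W.
  Visit T.
At Y: go right to V.
  At V: go left to N.
    At N: go left to H.
      H is a leaf — visit H.
    At N: no right child.
    Visit N.
  At V: no right child.
  Visit V.
Visit Y.
Full post-order sequence: Q, S, X, E, W, T, H, N, V, Y.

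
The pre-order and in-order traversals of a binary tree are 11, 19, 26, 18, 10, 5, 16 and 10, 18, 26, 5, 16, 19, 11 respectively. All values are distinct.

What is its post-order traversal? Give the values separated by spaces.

The first element of pre-order is the root; it splits in-order into left and right subtrees.
Root 11: left subtree has 6 nodes {10, 18, 26, 5, 16, 19}, right has 0 { }.
  Root 19: left subtree has 5 nodes {10, 18, 26, 5, 16}, right has 0 { }.
    Root 26: left subtree has 2 nodes {10, 18}, right has 2 {5, 16}.
      Root 18: left subtree has 1 node {10}, right has 0 { }.
      Root 5: left subtree has 0 nodes { }, right has 1 {16}.

10 18 16 5 26 19 11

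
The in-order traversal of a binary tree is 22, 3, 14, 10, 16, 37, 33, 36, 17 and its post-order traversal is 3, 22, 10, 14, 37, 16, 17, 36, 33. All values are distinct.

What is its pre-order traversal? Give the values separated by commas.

33, 16, 14, 22, 3, 10, 37, 36, 17

The last element of post-order is the root; it splits in-order into left and right subtrees.
Root 33: left subtree has 6 nodes {22, 3, 14, 10, 16, 37}, right has 2 {36, 17}.
  Root 16: left subtree has 4 nodes {22, 3, 14, 10}, right has 1 {37}.
    Root 14: left subtree has 2 nodes {22, 3}, right has 1 {10}.
      Root 22: left subtree has 0 nodes { }, right has 1 {3}.
  Root 36: left subtree has 0 nodes { }, right has 1 {17}.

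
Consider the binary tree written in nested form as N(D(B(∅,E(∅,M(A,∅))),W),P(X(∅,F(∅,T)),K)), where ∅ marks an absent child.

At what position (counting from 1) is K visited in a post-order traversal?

10

Post-order visits the left subtree, then the right subtree, then the node.
At N: go left to D.
  At D: go left to B.
    At B: no left child.
    At B: go right to E.
      At E: no left child.
      At E: go right to M.
        At M: go left to A.
          A is a leaf — visit A.
        At M: no right child.
        Visit M.
      Visit E.
    Visit B.
  At D: go right to W.
    W is a leaf — visit W.
  Visit D.
At N: go right to P.
  At P: go left to X.
    At X: no left child.
    At X: go right to F.
      At F: no left child.
      At F: go right to T.
        T is a leaf — visit T.
      Visit F.
    Visit X.
  At P: go right to K.
    K is a leaf — visit K.
  Visit P.
Visit N.
Full post-order sequence: A, M, E, B, W, D, T, F, X, K, P, N.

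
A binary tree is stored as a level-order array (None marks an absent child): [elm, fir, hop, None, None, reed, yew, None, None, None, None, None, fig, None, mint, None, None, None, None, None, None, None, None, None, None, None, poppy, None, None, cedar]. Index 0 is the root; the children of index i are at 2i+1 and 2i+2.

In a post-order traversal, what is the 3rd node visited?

fig

Post-order visits the left subtree, then the right subtree, then the node.
At elm: go left to fir.
  fir is a leaf — visit fir.
At elm: go right to hop.
  At hop: go left to reed.
    At reed: no left child.
    At reed: go right to fig.
      At fig: no left child.
      At fig: go right to poppy.
        poppy is a leaf — visit poppy.
      Visit fig.
    Visit reed.
  At hop: go right to yew.
    At yew: no left child.
    At yew: go right to mint.
      At mint: go left to cedar.
        cedar is a leaf — visit cedar.
      At mint: no right child.
      Visit mint.
    Visit yew.
  Visit hop.
Visit elm.
Full post-order sequence: fir, poppy, fig, reed, cedar, mint, yew, hop, elm.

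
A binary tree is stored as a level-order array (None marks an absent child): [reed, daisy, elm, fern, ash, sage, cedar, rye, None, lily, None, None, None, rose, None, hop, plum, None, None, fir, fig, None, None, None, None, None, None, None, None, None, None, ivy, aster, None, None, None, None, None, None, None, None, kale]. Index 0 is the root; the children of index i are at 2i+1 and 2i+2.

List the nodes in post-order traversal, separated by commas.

ivy, aster, hop, plum, rye, fern, fir, kale, fig, lily, ash, daisy, sage, rose, cedar, elm, reed

Post-order visits the left subtree, then the right subtree, then the node.
At reed: go left to daisy.
  At daisy: go left to fern.
    At fern: go left to rye.
      At rye: go left to hop.
        At hop: go left to ivy.
          ivy is a leaf — visit ivy.
        At hop: go right to aster.
          aster is a leaf — visit aster.
        Visit hop.
      At rye: go right to plum.
        plum is a leaf — visit plum.
      Visit rye.
    At fern: no right child.
    Visit fern.
  At daisy: go right to ash.
    At ash: go left to lily.
      At lily: go left to fir.
        fir is a leaf — visit fir.
      At lily: go right to fig.
        At fig: go left to kale.
          kale is a leaf — visit kale.
        At fig: no right child.
        Visit fig.
      Visit lily.
    At ash: no right child.
    Visit ash.
  Visit daisy.
At reed: go right to elm.
  At elm: go left to sage.
    sage is a leaf — visit sage.
  At elm: go right to cedar.
    At cedar: go left to rose.
      rose is a leaf — visit rose.
    At cedar: no right child.
    Visit cedar.
  Visit elm.
Visit reed.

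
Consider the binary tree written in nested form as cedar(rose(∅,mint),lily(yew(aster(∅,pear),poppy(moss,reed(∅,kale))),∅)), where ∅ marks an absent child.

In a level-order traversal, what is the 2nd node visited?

Level-order visits nodes level by level from the root, left to right within each level.
Level 0: cedar
Level 1: rose, lily
Level 2: mint, yew
Level 3: aster, poppy
Level 4: pear, moss, reed
Level 5: kale
Full level-order sequence: cedar, rose, lily, mint, yew, aster, poppy, pear, moss, reed, kale.

rose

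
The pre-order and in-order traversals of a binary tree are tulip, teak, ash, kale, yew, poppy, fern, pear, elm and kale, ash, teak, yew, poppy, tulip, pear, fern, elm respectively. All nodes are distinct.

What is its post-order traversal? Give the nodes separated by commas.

kale, ash, poppy, yew, teak, pear, elm, fern, tulip

The first element of pre-order is the root; it splits in-order into left and right subtrees.
Root tulip: left subtree has 5 nodes {kale, ash, teak, yew, poppy}, right has 3 {pear, fern, elm}.
  Root teak: left subtree has 2 nodes {kale, ash}, right has 2 {yew, poppy}.
    Root ash: left subtree has 1 node {kale}, right has 0 { }.
    Root yew: left subtree has 0 nodes { }, right has 1 {poppy}.
  Root fern: left subtree has 1 node {pear}, right has 1 {elm}.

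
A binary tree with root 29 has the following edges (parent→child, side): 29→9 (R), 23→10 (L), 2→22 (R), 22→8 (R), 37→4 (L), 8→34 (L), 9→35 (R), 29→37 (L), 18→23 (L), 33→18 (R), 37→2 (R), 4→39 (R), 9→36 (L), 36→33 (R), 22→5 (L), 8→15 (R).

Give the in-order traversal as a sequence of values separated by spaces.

4 39 37 2 5 22 34 8 15 29 36 33 10 23 18 9 35

In-order visits the left subtree, then the node, then the right subtree.
At 29: go left to 37.
  At 37: go left to 4.
    At 4: no left child.
    Visit 4.
    At 4: go right to 39.
      39 is a leaf — visit 39.
  Visit 37.
  At 37: go right to 2.
    At 2: no left child.
    Visit 2.
    At 2: go right to 22.
      At 22: go left to 5.
        5 is a leaf — visit 5.
      Visit 22.
      At 22: go right to 8.
        At 8: go left to 34.
          34 is a leaf — visit 34.
        Visit 8.
        At 8: go right to 15.
          15 is a leaf — visit 15.
Visit 29.
At 29: go right to 9.
  At 9: go left to 36.
    At 36: no left child.
    Visit 36.
    At 36: go right to 33.
      At 33: no left child.
      Visit 33.
      At 33: go right to 18.
        At 18: go left to 23.
          At 23: go left to 10.
            10 is a leaf — visit 10.
          Visit 23.
          At 23: no right child.
        Visit 18.
        At 18: no right child.
  Visit 9.
  At 9: go right to 35.
    35 is a leaf — visit 35.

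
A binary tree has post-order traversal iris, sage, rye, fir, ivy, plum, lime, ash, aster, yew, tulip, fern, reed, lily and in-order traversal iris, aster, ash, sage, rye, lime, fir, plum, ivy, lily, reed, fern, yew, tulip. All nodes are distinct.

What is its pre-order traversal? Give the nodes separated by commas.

The last element of post-order is the root; it splits in-order into left and right subtrees.
Root lily: left subtree has 9 nodes {iris, aster, ash, sage, rye, lime, fir, plum, ivy}, right has 4 {reed, fern, yew, tulip}.
  Root aster: left subtree has 1 node {iris}, right has 7 {ash, sage, rye, lime, fir, plum, ivy}.
    Root ash: left subtree has 0 nodes { }, right has 6 {sage, rye, lime, fir, plum, ivy}.
      Root lime: left subtree has 2 nodes {sage, rye}, right has 3 {fir, plum, ivy}.
        Root rye: left subtree has 1 node {sage}, right has 0 { }.
        Root plum: left subtree has 1 node {fir}, right has 1 {ivy}.
  Root reed: left subtree has 0 nodes { }, right has 3 {fern, yew, tulip}.
    Root fern: left subtree has 0 nodes { }, right has 2 {yew, tulip}.
      Root tulip: left subtree has 1 node {yew}, right has 0 { }.

lily, aster, iris, ash, lime, rye, sage, plum, fir, ivy, reed, fern, tulip, yew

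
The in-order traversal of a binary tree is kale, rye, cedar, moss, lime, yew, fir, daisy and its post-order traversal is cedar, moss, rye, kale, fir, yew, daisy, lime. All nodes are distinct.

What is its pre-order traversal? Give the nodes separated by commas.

lime, kale, rye, moss, cedar, daisy, yew, fir

The last element of post-order is the root; it splits in-order into left and right subtrees.
Root lime: left subtree has 4 nodes {kale, rye, cedar, moss}, right has 3 {yew, fir, daisy}.
  Root kale: left subtree has 0 nodes { }, right has 3 {rye, cedar, moss}.
    Root rye: left subtree has 0 nodes { }, right has 2 {cedar, moss}.
      Root moss: left subtree has 1 node {cedar}, right has 0 { }.
  Root daisy: left subtree has 2 nodes {yew, fir}, right has 0 { }.
    Root yew: left subtree has 0 nodes { }, right has 1 {fir}.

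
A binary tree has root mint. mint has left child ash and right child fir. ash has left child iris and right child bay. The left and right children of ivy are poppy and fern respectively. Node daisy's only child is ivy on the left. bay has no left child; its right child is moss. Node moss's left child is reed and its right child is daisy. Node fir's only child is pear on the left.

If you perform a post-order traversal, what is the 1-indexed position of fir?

Post-order visits the left subtree, then the right subtree, then the node.
At mint: go left to ash.
  At ash: go left to iris.
    iris is a leaf — visit iris.
  At ash: go right to bay.
    At bay: no left child.
    At bay: go right to moss.
      At moss: go left to reed.
        reed is a leaf — visit reed.
      At moss: go right to daisy.
        At daisy: go left to ivy.
          At ivy: go left to poppy.
            poppy is a leaf — visit poppy.
          At ivy: go right to fern.
            fern is a leaf — visit fern.
          Visit ivy.
        At daisy: no right child.
        Visit daisy.
      Visit moss.
    Visit bay.
  Visit ash.
At mint: go right to fir.
  At fir: go left to pear.
    pear is a leaf — visit pear.
  At fir: no right child.
  Visit fir.
Visit mint.
Full post-order sequence: iris, reed, poppy, fern, ivy, daisy, moss, bay, ash, pear, fir, mint.

11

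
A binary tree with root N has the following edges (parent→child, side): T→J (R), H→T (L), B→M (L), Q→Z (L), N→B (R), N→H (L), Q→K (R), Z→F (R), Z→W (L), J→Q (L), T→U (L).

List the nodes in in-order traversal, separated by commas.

In-order visits the left subtree, then the node, then the right subtree.
At N: go left to H.
  At H: go left to T.
    At T: go left to U.
      U is a leaf — visit U.
    Visit T.
    At T: go right to J.
      At J: go left to Q.
        At Q: go left to Z.
          At Z: go left to W.
            W is a leaf — visit W.
          Visit Z.
          At Z: go right to F.
            F is a leaf — visit F.
        Visit Q.
        At Q: go right to K.
          K is a leaf — visit K.
      Visit J.
      At J: no right child.
  Visit H.
  At H: no right child.
Visit N.
At N: go right to B.
  At B: go left to M.
    M is a leaf — visit M.
  Visit B.
  At B: no right child.

U, T, W, Z, F, Q, K, J, H, N, M, B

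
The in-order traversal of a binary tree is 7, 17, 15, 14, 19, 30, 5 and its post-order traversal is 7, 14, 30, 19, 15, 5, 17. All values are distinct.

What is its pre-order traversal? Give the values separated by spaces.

17 7 5 15 19 14 30

The last element of post-order is the root; it splits in-order into left and right subtrees.
Root 17: left subtree has 1 node {7}, right has 5 {15, 14, 19, 30, 5}.
  Root 5: left subtree has 4 nodes {15, 14, 19, 30}, right has 0 { }.
    Root 15: left subtree has 0 nodes { }, right has 3 {14, 19, 30}.
      Root 19: left subtree has 1 node {14}, right has 1 {30}.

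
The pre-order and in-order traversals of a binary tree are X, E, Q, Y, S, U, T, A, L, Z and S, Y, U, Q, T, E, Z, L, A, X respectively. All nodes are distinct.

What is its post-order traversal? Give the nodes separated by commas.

S, U, Y, T, Q, Z, L, A, E, X

The first element of pre-order is the root; it splits in-order into left and right subtrees.
Root X: left subtree has 9 nodes {S, Y, U, Q, T, E, Z, L, A}, right has 0 { }.
  Root E: left subtree has 5 nodes {S, Y, U, Q, T}, right has 3 {Z, L, A}.
    Root Q: left subtree has 3 nodes {S, Y, U}, right has 1 {T}.
      Root Y: left subtree has 1 node {S}, right has 1 {U}.
    Root A: left subtree has 2 nodes {Z, L}, right has 0 { }.
      Root L: left subtree has 1 node {Z}, right has 0 { }.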